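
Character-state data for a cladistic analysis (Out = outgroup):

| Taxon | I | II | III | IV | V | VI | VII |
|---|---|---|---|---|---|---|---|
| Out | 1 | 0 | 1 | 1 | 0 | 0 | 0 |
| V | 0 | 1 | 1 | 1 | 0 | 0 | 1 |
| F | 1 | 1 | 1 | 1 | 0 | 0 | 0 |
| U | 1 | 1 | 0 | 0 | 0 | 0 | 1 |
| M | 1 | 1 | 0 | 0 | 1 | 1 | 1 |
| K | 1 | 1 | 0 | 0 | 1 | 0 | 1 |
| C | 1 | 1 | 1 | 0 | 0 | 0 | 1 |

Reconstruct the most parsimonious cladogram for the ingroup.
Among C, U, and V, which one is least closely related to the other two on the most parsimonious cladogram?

V

Character polarity is set by the outgroup: the derived state is whichever differs from the outgroup's state, so for I, III, IV the derived state is '0', and for the remaining characters it is '1'.
I: derived state '0' in V only — an autapomorphy, so it tells us nothing about relationships among taxa.
All ingroup taxa share the derived state '1' for II; it defines the ingroup but does not resolve relationships within it.
III: derived state '0' in K, M, and U only — synapomorphy for {K, M, U}.
Only C, K, M, and U show the derived state '0' for IV, supporting them as a clade.
V: derived state '1' in K and M only — synapomorphy for {K, M}.
VI: derived state '1' in M only — an autapomorphy, so it tells us nothing about relationships among taxa.
VII (derived state '1') is shared by C, K, M, U, and V — a synapomorphy uniting that clade.
Most parsimonious ingroup topology: ((V,((U,(M,K)),C)),F).
U and C share a more recent common ancestor with each other than either does with V, so V is the least closely related of the three.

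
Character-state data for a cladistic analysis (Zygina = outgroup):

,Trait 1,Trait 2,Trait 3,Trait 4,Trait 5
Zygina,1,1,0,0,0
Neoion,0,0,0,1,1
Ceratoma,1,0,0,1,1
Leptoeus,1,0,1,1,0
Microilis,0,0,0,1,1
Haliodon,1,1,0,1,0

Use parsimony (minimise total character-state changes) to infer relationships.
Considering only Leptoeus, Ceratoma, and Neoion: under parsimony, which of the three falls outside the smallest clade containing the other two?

Character polarity is set by the outgroup: the derived state is whichever differs from the outgroup's state, so for Trait 1, Trait 2 the derived state is '0', and for the remaining characters it is '1'.
Only Microilis and Neoion show the derived state '0' for Trait 1, supporting them as a clade.
Trait 2 (derived state '0') is shared by Ceratoma, Leptoeus, Microilis, and Neoion — a synapomorphy uniting that clade.
Trait 3: derived state '1' in Leptoeus only — an autapomorphy, so it tells us nothing about relationships among taxa.
All ingroup taxa share the derived state '1' for Trait 4; it defines the ingroup but does not resolve relationships within it.
Trait 5 (derived state '1') is shared by Ceratoma, Microilis, and Neoion — a synapomorphy uniting that clade.
Most parsimonious ingroup topology: ((((Neoion,Microilis),Ceratoma),Leptoeus),Haliodon).
Neoion and Ceratoma share a more recent common ancestor with each other than either does with Leptoeus, so Leptoeus is the least closely related of the three.

Leptoeus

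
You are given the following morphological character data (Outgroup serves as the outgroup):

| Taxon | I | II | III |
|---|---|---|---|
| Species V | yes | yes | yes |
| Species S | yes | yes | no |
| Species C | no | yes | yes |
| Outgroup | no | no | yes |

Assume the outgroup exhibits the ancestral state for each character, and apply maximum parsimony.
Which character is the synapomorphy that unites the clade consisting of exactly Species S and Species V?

I

Character polarity is set by the outgroup: the derived state is whichever differs from the outgroup's state, so for III the derived state is 'no', and for the remaining characters it is 'yes'.
I (derived state 'yes') is shared by Species S and Species V — a synapomorphy uniting that clade.
II (derived state 'yes') is shared by all ingroup taxa — unites the whole ingroup.
III (derived state 'no') is unique to Species S (autapomorphy; uninformative for grouping).
Most parsimonious ingroup topology: ((Species S,Species V),Species C).
The clade {Species S, Species V} is supported by I: its derived state 'yes' occurs in exactly those taxa and in no other taxon (including the outgroup).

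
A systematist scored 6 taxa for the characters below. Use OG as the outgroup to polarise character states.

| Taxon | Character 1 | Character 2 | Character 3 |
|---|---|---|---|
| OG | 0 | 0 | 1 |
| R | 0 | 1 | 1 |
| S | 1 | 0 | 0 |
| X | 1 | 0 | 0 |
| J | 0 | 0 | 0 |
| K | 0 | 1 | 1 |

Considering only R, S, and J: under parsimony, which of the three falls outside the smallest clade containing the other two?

Character polarity is set by the outgroup: the derived state is whichever differs from the outgroup's state, so for Character 3 the derived state is '0', and for the remaining characters it is '1'.
Character 1: derived state '1' in S and X only — synapomorphy for {S, X}.
Character 2 (derived state '1') is shared by K and R — a synapomorphy uniting that clade.
Character 3: derived state '0' in J, S, and X only — synapomorphy for {J, S, X}.
Most parsimonious ingroup topology: ((R,K),((S,X),J)).
J and S share a more recent common ancestor with each other than either does with R, so R is the least closely related of the three.

R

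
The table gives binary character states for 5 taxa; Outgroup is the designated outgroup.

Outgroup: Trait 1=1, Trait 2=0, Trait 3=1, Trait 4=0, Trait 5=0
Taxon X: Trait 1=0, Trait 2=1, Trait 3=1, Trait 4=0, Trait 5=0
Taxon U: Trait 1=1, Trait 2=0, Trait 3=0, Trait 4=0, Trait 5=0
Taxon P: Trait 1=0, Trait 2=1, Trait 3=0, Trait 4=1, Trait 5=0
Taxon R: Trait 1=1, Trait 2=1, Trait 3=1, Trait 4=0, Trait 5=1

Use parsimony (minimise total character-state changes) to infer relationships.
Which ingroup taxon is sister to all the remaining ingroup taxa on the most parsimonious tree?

Character polarity is set by the outgroup: the derived state is whichever differs from the outgroup's state, so for Trait 1, Trait 3 the derived state is '0', and for the remaining characters it is '1'.
Only Taxon P and Taxon X show the derived state '0' for Trait 1, supporting them as a clade.
Trait 2 (derived state '1') is shared by Taxon P, Taxon R, and Taxon X — a synapomorphy uniting that clade.
Trait 3 groups Taxon P and Taxon U, which is incompatible with the clades supported by the remaining characters; treating it as convergent (homoplasy) costs fewer steps than any alternative tree.
Trait 4 (derived state '1') is unique to Taxon P (autapomorphy; uninformative for grouping).
Trait 5 (derived state '1') is unique to Taxon R (autapomorphy; uninformative for grouping).
Most parsimonious ingroup topology: (((Taxon X,Taxon P),Taxon R),Taxon U).
Taxon U is sister to the clade containing all other ingroup taxa, so it is the earliest-diverging (most basal) ingroup lineage.

Taxon U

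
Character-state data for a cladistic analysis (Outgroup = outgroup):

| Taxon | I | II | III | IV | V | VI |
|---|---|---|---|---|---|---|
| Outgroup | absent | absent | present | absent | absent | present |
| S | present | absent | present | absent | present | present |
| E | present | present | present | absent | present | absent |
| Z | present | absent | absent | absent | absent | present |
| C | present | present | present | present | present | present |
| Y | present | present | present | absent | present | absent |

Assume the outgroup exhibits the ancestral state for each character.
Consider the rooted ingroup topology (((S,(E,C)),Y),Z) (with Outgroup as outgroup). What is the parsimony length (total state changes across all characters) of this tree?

Map each character onto (((S,(E,C)),Y),Z) (rooted by Outgroup) and count the minimum state changes it requires (Fitch parsimony):
I: 1; II: 2; III: 1; IV: 1; V: 1; VI: 2.
Total tree length = 8.

8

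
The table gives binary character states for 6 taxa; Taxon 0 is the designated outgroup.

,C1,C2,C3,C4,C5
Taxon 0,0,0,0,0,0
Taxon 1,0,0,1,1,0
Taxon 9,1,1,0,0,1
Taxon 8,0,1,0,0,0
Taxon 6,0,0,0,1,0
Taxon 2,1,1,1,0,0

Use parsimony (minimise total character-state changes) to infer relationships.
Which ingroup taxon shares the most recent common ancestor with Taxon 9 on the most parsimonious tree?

Taxon 2

The outgroup has state '0' for every character, so '1' is the derived state throughout.
C1: derived state '1' in Taxon 2 and Taxon 9 only — synapomorphy for {Taxon 2, Taxon 9}.
C2: derived state '1' in Taxon 2, Taxon 8, and Taxon 9 only — synapomorphy for {Taxon 2, Taxon 8, Taxon 9}.
C3 (state '1') occurs in Taxon 1 and Taxon 2 but conflicts with the nesting implied by the other characters — most parsimoniously interpreted as homoplasy.
Only Taxon 1 and Taxon 6 show the derived state '1' for C4, supporting them as a clade.
C5 (derived state '1') is unique to Taxon 9 (autapomorphy; uninformative for grouping).
Most parsimonious ingroup topology: ((Taxon 1,Taxon 6),((Taxon 9,Taxon 2),Taxon 8)).
Taxon 9 and Taxon 2 form a cherry on this tree, so they are sister taxa.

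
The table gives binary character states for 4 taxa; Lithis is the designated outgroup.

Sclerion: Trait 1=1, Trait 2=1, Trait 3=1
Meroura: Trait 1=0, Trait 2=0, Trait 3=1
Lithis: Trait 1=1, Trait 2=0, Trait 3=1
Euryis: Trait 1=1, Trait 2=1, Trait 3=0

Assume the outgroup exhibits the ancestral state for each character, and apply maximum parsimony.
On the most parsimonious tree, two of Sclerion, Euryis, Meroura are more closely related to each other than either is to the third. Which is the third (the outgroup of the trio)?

Character polarity is set by the outgroup: the derived state is whichever differs from the outgroup's state, so for Trait 1, Trait 3 the derived state is '0', and for the remaining characters it is '1'.
Trait 1: derived state '0' in Meroura only — an autapomorphy, so it tells us nothing about relationships among taxa.
Trait 2 (derived state '1') is shared by Euryis and Sclerion — a synapomorphy uniting that clade.
Trait 3 (derived state '0') is unique to Euryis (autapomorphy; uninformative for grouping).
Most parsimonious ingroup topology: ((Sclerion,Euryis),Meroura).
Euryis and Sclerion share a more recent common ancestor with each other than either does with Meroura, so Meroura is the least closely related of the three.

Meroura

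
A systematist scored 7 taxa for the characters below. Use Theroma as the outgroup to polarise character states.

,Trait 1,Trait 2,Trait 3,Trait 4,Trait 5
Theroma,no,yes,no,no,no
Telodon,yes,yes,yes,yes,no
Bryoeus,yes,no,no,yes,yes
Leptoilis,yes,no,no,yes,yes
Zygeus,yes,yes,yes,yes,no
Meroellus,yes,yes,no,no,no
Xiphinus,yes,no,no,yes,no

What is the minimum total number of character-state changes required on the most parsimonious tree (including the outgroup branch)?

5

Character polarity is set by the outgroup: the derived state is whichever differs from the outgroup's state, so for Trait 2 the derived state is 'no', and for the remaining characters it is 'yes'.
All ingroup taxa share the derived state 'yes' for Trait 1; it defines the ingroup but does not resolve relationships within it.
Trait 2 (derived state 'no') is shared by Bryoeus, Leptoilis, and Xiphinus — a synapomorphy uniting that clade.
Trait 3 (derived state 'yes') is shared by Telodon and Zygeus — a synapomorphy uniting that clade.
Trait 4 (derived state 'yes') is shared by Bryoeus, Leptoilis, Telodon, Xiphinus, and Zygeus — a synapomorphy uniting that clade.
Only Bryoeus and Leptoilis show the derived state 'yes' for Trait 5, supporting them as a clade.
Most parsimonious ingroup topology: (((Telodon,Zygeus),((Bryoeus,Leptoilis),Xiphinus)),Meroellus).
Changes per character on this tree: Trait 1: 1; Trait 2: 1; Trait 3: 1; Trait 4: 1; Trait 5: 1.
Total = 5.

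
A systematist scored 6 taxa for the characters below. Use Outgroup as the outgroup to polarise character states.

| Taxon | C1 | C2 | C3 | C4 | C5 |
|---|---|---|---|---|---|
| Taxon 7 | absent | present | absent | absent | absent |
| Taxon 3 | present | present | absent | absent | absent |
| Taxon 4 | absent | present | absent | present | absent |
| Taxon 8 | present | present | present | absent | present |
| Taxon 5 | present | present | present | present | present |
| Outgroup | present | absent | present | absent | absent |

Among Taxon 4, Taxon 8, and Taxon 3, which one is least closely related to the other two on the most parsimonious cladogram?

Taxon 8

Character polarity is set by the outgroup: the derived state is whichever differs from the outgroup's state, so for C1, C3 the derived state is 'absent', and for the remaining characters it is 'present'.
C1: derived state 'absent' in Taxon 4 and Taxon 7 only — synapomorphy for {Taxon 4, Taxon 7}.
All ingroup taxa share the derived state 'present' for C2; it defines the ingroup but does not resolve relationships within it.
Only Taxon 3, Taxon 4, and Taxon 7 show the derived state 'absent' for C3, supporting them as a clade.
C4 groups Taxon 4 and Taxon 5, which is incompatible with the clades supported by the remaining characters; treating it as convergent (homoplasy) costs fewer steps than any alternative tree.
C5: derived state 'present' in Taxon 5 and Taxon 8 only — synapomorphy for {Taxon 5, Taxon 8}.
Most parsimonious ingroup topology: ((Taxon 3,(Taxon 4,Taxon 7)),(Taxon 8,Taxon 5)).
Taxon 3 and Taxon 4 share a more recent common ancestor with each other than either does with Taxon 8, so Taxon 8 is the least closely related of the three.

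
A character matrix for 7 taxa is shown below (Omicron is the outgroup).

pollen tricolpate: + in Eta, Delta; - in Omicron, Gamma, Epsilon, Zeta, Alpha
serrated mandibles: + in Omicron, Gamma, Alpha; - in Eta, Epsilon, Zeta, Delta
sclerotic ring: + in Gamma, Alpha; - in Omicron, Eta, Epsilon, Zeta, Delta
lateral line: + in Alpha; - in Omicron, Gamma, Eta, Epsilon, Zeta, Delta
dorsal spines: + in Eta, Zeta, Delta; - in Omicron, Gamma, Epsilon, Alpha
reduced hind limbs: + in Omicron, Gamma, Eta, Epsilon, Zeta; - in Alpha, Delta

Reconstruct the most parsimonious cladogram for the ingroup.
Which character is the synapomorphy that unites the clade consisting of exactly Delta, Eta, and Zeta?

dorsal spines

Character polarity is set by the outgroup: the derived state is whichever differs from the outgroup's state, so for serrated mandibles, reduced hind limbs the derived state is '-', and for the remaining characters it is '+'.
pollen tricolpate: derived state '+' in Delta and Eta only — synapomorphy for {Delta, Eta}.
serrated mandibles (derived state '-') is shared by Delta, Epsilon, Eta, and Zeta — a synapomorphy uniting that clade.
sclerotic ring (derived state '+') is shared by Alpha and Gamma — a synapomorphy uniting that clade.
lateral line (derived state '+') is unique to Alpha (autapomorphy; uninformative for grouping).
dorsal spines (derived state '+') is shared by Delta, Eta, and Zeta — a synapomorphy uniting that clade.
reduced hind limbs groups Alpha and Delta, which is incompatible with the clades supported by the remaining characters; treating it as convergent (homoplasy) costs fewer steps than any alternative tree.
Most parsimonious ingroup topology: ((Gamma,Alpha),(((Eta,Delta),Zeta),Epsilon)).
The clade {Delta, Eta, Zeta} is supported by dorsal spines: its derived state '+' occurs in exactly those taxa and in no other taxon (including the outgroup).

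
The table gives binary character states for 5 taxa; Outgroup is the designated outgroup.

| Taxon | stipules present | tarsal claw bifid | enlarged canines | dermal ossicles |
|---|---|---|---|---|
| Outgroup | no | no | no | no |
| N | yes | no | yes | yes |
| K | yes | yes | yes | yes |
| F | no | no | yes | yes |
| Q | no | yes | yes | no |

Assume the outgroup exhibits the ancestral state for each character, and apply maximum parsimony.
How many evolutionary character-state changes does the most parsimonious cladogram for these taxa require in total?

5

The outgroup has state 'no' for every character, so 'yes' is the derived state throughout.
Only K and N show the derived state 'yes' for stipules present, supporting them as a clade.
tarsal claw bifid (state 'yes') occurs in K and Q but conflicts with the nesting implied by the other characters — most parsimoniously interpreted as homoplasy.
enlarged canines (derived state 'yes') is shared by all ingroup taxa — unites the whole ingroup.
Only F, K, and N show the derived state 'yes' for dermal ossicles, supporting them as a clade.
Most parsimonious ingroup topology: (((N,K),F),Q).
Changes per character on this tree: stipules present: 1; tarsal claw bifid: 2; enlarged canines: 1; dermal ossicles: 1.
Total = 5.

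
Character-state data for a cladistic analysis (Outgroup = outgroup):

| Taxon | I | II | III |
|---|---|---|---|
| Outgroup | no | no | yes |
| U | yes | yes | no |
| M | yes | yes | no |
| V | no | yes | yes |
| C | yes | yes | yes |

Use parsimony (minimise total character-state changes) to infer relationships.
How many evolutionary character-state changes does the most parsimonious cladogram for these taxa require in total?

3

Character polarity is set by the outgroup: the derived state is whichever differs from the outgroup's state, so for III the derived state is 'no', and for the remaining characters it is 'yes'.
I: derived state 'yes' in C, M, and U only — synapomorphy for {C, M, U}.
All ingroup taxa share the derived state 'yes' for II; it defines the ingroup but does not resolve relationships within it.
III: derived state 'no' in M and U only — synapomorphy for {M, U}.
Most parsimonious ingroup topology: (((U,M),C),V).
Changes per character on this tree: I: 1; II: 1; III: 1.
Total = 3.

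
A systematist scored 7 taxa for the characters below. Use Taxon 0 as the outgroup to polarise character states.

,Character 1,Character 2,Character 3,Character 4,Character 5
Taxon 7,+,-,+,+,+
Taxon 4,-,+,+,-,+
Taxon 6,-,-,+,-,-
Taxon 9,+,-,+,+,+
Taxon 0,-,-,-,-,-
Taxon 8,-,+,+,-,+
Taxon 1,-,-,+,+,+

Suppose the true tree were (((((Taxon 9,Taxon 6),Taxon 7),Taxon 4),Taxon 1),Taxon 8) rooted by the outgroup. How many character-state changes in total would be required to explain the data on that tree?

10

Map each character onto (((((Taxon 9,Taxon 6),Taxon 7),Taxon 4),Taxon 1),Taxon 8) (rooted by Taxon 0) and count the minimum state changes it requires (Fitch parsimony):
Character 1: 2; Character 2: 2; Character 3: 1; Character 4: 3; Character 5: 2.
Total tree length = 10.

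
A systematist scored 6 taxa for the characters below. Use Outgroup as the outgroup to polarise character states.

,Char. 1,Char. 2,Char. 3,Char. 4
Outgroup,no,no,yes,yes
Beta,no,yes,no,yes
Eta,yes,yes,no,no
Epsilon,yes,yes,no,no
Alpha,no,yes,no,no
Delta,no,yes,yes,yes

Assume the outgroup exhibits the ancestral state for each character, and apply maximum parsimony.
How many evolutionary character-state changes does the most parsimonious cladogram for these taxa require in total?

Character polarity is set by the outgroup: the derived state is whichever differs from the outgroup's state, so for Char. 3, Char. 4 the derived state is 'no', and for the remaining characters it is 'yes'.
Only Epsilon and Eta show the derived state 'yes' for Char. 1, supporting them as a clade.
Char. 2 (derived state 'yes') is shared by all ingroup taxa — unites the whole ingroup.
Char. 3 (derived state 'no') is shared by Alpha, Beta, Epsilon, and Eta — a synapomorphy uniting that clade.
Only Alpha, Epsilon, and Eta show the derived state 'no' for Char. 4, supporting them as a clade.
Most parsimonious ingroup topology: ((Beta,((Eta,Epsilon),Alpha)),Delta).
Changes per character on this tree: Char. 1: 1; Char. 2: 1; Char. 3: 1; Char. 4: 1.
Total = 4.

4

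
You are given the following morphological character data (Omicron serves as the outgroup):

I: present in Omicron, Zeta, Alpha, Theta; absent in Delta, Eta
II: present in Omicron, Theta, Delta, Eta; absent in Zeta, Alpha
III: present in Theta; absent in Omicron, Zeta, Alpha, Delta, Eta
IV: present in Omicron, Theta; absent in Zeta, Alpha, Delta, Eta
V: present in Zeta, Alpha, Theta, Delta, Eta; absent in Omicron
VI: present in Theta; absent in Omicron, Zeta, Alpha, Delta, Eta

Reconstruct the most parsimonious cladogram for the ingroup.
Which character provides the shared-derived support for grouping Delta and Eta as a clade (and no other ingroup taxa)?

Character polarity is set by the outgroup: the derived state is whichever differs from the outgroup's state, so for I, II, IV the derived state is 'absent', and for the remaining characters it is 'present'.
I (derived state 'absent') is shared by Delta and Eta — a synapomorphy uniting that clade.
II: derived state 'absent' in Alpha and Zeta only — synapomorphy for {Alpha, Zeta}.
III: derived state 'present' in Theta only — an autapomorphy, so it tells us nothing about relationships among taxa.
IV: derived state 'absent' in Alpha, Delta, Eta, and Zeta only — synapomorphy for {Alpha, Delta, Eta, Zeta}.
V (derived state 'present') is shared by all ingroup taxa — unites the whole ingroup.
VI: derived state 'present' in Theta only — an autapomorphy, so it tells us nothing about relationships among taxa.
Most parsimonious ingroup topology: (((Zeta,Alpha),(Delta,Eta)),Theta).
The clade {Delta, Eta} is supported by I: its derived state 'absent' occurs in exactly those taxa and in no other taxon (including the outgroup).

I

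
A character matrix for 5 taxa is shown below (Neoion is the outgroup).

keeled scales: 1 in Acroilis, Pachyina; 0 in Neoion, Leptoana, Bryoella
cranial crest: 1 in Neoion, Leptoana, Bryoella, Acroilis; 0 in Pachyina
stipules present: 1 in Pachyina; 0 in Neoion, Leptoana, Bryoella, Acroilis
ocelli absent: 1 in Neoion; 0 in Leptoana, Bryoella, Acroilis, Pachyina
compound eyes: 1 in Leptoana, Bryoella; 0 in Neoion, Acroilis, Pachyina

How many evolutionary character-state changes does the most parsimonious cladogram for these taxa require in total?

Character polarity is set by the outgroup: the derived state is whichever differs from the outgroup's state, so for cranial crest, ocelli absent the derived state is '0', and for the remaining characters it is '1'.
keeled scales: derived state '1' in Acroilis and Pachyina only — synapomorphy for {Acroilis, Pachyina}.
cranial crest: derived state '0' in Pachyina only — an autapomorphy, so it tells us nothing about relationships among taxa.
stipules present: derived state '1' in Pachyina only — an autapomorphy, so it tells us nothing about relationships among taxa.
ocelli absent (derived state '0') is shared by all ingroup taxa — unites the whole ingroup.
compound eyes: derived state '1' in Bryoella and Leptoana only — synapomorphy for {Bryoella, Leptoana}.
Most parsimonious ingroup topology: ((Leptoana,Bryoella),(Acroilis,Pachyina)).
Changes per character on this tree: keeled scales: 1; cranial crest: 1; stipules present: 1; ocelli absent: 1; compound eyes: 1.
Total = 5.

5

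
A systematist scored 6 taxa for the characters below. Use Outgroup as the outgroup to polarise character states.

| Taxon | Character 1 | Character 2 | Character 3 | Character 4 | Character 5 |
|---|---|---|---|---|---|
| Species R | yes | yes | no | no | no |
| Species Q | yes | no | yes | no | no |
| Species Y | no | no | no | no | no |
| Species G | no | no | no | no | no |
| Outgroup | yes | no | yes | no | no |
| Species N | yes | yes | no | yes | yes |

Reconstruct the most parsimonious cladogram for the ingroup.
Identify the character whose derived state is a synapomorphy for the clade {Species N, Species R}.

Character polarity is set by the outgroup: the derived state is whichever differs from the outgroup's state, so for Character 1, Character 3 the derived state is 'no', and for the remaining characters it is 'yes'.
Character 1 (derived state 'no') is shared by Species G and Species Y — a synapomorphy uniting that clade.
Only Species N and Species R show the derived state 'yes' for Character 2, supporting them as a clade.
Character 3 (derived state 'no') is shared by Species G, Species N, Species R, and Species Y — a synapomorphy uniting that clade.
Character 4 (derived state 'yes') is unique to Species N (autapomorphy; uninformative for grouping).
Character 5 (derived state 'yes') is unique to Species N (autapomorphy; uninformative for grouping).
Most parsimonious ingroup topology: (Species Q,((Species N,Species R),(Species Y,Species G))).
The clade {Species N, Species R} is supported by Character 2: its derived state 'yes' occurs in exactly those taxa and in no other taxon (including the outgroup).

Character 2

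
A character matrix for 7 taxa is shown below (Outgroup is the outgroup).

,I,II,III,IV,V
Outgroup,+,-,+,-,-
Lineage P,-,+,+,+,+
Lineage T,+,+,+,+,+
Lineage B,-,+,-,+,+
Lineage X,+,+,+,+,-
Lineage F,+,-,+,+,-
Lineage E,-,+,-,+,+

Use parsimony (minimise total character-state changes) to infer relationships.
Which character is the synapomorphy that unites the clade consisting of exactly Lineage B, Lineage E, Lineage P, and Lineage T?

V

Character polarity is set by the outgroup: the derived state is whichever differs from the outgroup's state, so for I, III the derived state is '-', and for the remaining characters it is '+'.
I (derived state '-') is shared by Lineage B, Lineage E, and Lineage P — a synapomorphy uniting that clade.
II: derived state '+' in Lineage B, Lineage E, Lineage P, Lineage T, and Lineage X only — synapomorphy for {Lineage B, Lineage E, Lineage P, Lineage T, Lineage X}.
III (derived state '-') is shared by Lineage B and Lineage E — a synapomorphy uniting that clade.
All ingroup taxa share the derived state '+' for IV; it defines the ingroup but does not resolve relationships within it.
V: derived state '+' in Lineage B, Lineage E, Lineage P, and Lineage T only — synapomorphy for {Lineage B, Lineage E, Lineage P, Lineage T}.
Most parsimonious ingroup topology: ((((Lineage P,(Lineage B,Lineage E)),Lineage T),Lineage X),Lineage F).
The clade {Lineage B, Lineage E, Lineage P, Lineage T} is supported by V: its derived state '+' occurs in exactly those taxa and in no other taxon (including the outgroup).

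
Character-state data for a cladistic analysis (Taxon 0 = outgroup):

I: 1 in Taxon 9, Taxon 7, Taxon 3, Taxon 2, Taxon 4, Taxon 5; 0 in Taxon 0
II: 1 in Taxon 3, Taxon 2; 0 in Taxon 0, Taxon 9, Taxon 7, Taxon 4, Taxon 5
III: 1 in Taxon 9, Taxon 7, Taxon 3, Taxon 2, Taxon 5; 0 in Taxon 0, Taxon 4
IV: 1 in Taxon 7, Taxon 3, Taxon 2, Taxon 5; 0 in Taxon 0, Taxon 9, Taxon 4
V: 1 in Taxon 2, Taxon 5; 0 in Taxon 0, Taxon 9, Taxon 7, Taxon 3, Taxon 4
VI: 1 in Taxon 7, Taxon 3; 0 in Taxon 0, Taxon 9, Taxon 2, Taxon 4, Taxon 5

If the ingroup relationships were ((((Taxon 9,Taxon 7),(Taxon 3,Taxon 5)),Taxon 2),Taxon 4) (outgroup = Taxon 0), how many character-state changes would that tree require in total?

10

Map each character onto ((((Taxon 9,Taxon 7),(Taxon 3,Taxon 5)),Taxon 2),Taxon 4) (rooted by Taxon 0) and count the minimum state changes it requires (Fitch parsimony):
I: 1; II: 2; III: 1; IV: 2; V: 2; VI: 2.
Total tree length = 10.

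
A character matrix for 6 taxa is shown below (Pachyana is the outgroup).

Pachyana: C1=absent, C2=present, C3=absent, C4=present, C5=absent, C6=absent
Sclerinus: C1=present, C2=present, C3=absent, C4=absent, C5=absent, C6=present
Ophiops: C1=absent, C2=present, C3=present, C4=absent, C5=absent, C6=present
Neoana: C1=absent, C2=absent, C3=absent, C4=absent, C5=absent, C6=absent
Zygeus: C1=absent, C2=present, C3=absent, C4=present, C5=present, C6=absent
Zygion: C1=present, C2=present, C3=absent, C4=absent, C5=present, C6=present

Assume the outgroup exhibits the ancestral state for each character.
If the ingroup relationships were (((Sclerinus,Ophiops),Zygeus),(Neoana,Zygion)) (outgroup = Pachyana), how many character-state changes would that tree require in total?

Map each character onto (((Sclerinus,Ophiops),Zygeus),(Neoana,Zygion)) (rooted by Pachyana) and count the minimum state changes it requires (Fitch parsimony):
C1: 2; C2: 1; C3: 1; C4: 2; C5: 2; C6: 2.
Total tree length = 10.

10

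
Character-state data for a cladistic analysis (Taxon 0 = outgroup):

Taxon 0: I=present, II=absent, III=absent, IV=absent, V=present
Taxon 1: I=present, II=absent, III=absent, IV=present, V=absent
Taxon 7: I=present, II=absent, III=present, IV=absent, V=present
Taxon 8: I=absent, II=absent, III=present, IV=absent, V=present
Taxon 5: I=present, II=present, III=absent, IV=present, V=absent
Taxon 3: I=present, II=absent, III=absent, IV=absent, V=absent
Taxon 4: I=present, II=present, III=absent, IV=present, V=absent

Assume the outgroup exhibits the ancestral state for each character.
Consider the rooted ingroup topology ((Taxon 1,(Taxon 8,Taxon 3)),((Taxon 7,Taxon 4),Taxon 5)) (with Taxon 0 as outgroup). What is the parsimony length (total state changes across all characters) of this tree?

Map each character onto ((Taxon 1,(Taxon 8,Taxon 3)),((Taxon 7,Taxon 4),Taxon 5)) (rooted by Taxon 0) and count the minimum state changes it requires (Fitch parsimony):
I: 1; II: 2; III: 2; IV: 3; V: 3.
Total tree length = 11.

11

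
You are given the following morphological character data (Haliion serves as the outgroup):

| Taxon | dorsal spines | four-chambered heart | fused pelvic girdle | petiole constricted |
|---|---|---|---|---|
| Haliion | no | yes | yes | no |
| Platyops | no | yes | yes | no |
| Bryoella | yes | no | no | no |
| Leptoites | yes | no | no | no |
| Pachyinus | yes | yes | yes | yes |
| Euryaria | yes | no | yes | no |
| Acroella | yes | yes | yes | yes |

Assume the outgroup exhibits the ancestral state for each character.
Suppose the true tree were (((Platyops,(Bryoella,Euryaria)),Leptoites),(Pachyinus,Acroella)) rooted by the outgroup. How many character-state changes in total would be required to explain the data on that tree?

Map each character onto (((Platyops,(Bryoella,Euryaria)),Leptoites),(Pachyinus,Acroella)) (rooted by Haliion) and count the minimum state changes it requires (Fitch parsimony):
dorsal spines: 2; four-chambered heart: 2; fused pelvic girdle: 2; petiole constricted: 1.
Total tree length = 7.

7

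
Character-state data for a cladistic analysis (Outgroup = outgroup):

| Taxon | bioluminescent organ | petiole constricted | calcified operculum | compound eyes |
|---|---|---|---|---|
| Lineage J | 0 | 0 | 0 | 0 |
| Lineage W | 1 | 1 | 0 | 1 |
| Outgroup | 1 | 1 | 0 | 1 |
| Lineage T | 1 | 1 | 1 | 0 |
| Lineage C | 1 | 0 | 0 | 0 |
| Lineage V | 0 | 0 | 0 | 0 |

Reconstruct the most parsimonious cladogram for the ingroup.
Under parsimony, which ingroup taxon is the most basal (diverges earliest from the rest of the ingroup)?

Lineage W

Character polarity is set by the outgroup: the derived state is whichever differs from the outgroup's state, so for bioluminescent organ, petiole constricted, compound eyes the derived state is '0', and for the remaining characters it is '1'.
bioluminescent organ: derived state '0' in Lineage J and Lineage V only — synapomorphy for {Lineage J, Lineage V}.
Only Lineage C, Lineage J, and Lineage V show the derived state '0' for petiole constricted, supporting them as a clade.
calcified operculum: derived state '1' in Lineage T only — an autapomorphy, so it tells us nothing about relationships among taxa.
compound eyes (derived state '0') is shared by Lineage C, Lineage J, Lineage T, and Lineage V — a synapomorphy uniting that clade.
Most parsimonious ingroup topology: (((Lineage C,(Lineage J,Lineage V)),Lineage T),Lineage W).
Lineage W is sister to the clade containing all other ingroup taxa, so it is the earliest-diverging (most basal) ingroup lineage.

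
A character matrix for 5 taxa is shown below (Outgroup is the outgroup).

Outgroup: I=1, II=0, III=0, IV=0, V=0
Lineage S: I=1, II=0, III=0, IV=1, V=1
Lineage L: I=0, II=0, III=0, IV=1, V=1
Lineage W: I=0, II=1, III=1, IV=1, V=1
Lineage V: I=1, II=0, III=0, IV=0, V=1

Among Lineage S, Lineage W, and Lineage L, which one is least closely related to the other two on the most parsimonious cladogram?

Character polarity is set by the outgroup: the derived state is whichever differs from the outgroup's state, so for I the derived state is '0', and for the remaining characters it is '1'.
Only Lineage L and Lineage W show the derived state '0' for I, supporting them as a clade.
II (derived state '1') is unique to Lineage W (autapomorphy; uninformative for grouping).
III: derived state '1' in Lineage W only — an autapomorphy, so it tells us nothing about relationships among taxa.
IV (derived state '1') is shared by Lineage L, Lineage S, and Lineage W — a synapomorphy uniting that clade.
All ingroup taxa share the derived state '1' for V; it defines the ingroup but does not resolve relationships within it.
Most parsimonious ingroup topology: ((Lineage S,(Lineage L,Lineage W)),Lineage V).
Lineage W and Lineage L share a more recent common ancestor with each other than either does with Lineage S, so Lineage S is the least closely related of the three.

Lineage S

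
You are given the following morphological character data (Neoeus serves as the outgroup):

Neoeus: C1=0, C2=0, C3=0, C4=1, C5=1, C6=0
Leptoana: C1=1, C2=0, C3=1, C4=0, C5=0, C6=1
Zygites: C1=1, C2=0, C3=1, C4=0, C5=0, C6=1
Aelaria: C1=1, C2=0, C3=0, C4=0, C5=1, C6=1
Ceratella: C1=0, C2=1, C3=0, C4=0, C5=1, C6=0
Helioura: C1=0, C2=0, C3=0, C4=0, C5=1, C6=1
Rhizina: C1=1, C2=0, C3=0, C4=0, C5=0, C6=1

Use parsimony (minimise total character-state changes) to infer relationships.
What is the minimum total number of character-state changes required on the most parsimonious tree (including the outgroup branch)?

6

Character polarity is set by the outgroup: the derived state is whichever differs from the outgroup's state, so for C4, C5 the derived state is '0', and for the remaining characters it is '1'.
C1 (derived state '1') is shared by Aelaria, Leptoana, Rhizina, and Zygites — a synapomorphy uniting that clade.
C2: derived state '1' in Ceratella only — an autapomorphy, so it tells us nothing about relationships among taxa.
C3 (derived state '1') is shared by Leptoana and Zygites — a synapomorphy uniting that clade.
C4 (derived state '0') is shared by all ingroup taxa — unites the whole ingroup.
C5 (derived state '0') is shared by Leptoana, Rhizina, and Zygites — a synapomorphy uniting that clade.
C6: derived state '1' in Aelaria, Helioura, Leptoana, Rhizina, and Zygites only — synapomorphy for {Aelaria, Helioura, Leptoana, Rhizina, Zygites}.
Most parsimonious ingroup topology: (((((Leptoana,Zygites),Rhizina),Aelaria),Helioura),Ceratella).
Changes per character on this tree: C1: 1; C2: 1; C3: 1; C4: 1; C5: 1; C6: 1.
Total = 6.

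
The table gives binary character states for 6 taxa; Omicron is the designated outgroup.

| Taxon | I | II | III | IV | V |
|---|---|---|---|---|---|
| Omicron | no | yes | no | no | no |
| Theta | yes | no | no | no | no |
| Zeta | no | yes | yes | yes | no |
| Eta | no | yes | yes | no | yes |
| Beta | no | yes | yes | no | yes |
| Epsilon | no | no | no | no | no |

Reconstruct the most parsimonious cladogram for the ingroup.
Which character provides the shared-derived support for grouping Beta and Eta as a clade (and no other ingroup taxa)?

Character polarity is set by the outgroup: the derived state is whichever differs from the outgroup's state, so for II the derived state is 'no', and for the remaining characters it is 'yes'.
I (derived state 'yes') is unique to Theta (autapomorphy; uninformative for grouping).
II: derived state 'no' in Epsilon and Theta only — synapomorphy for {Epsilon, Theta}.
Only Beta, Eta, and Zeta show the derived state 'yes' for III, supporting them as a clade.
IV: derived state 'yes' in Zeta only — an autapomorphy, so it tells us nothing about relationships among taxa.
V: derived state 'yes' in Beta and Eta only — synapomorphy for {Beta, Eta}.
Most parsimonious ingroup topology: ((Theta,Epsilon),(Zeta,(Eta,Beta))).
The clade {Beta, Eta} is supported by V: its derived state 'yes' occurs in exactly those taxa and in no other taxon (including the outgroup).

V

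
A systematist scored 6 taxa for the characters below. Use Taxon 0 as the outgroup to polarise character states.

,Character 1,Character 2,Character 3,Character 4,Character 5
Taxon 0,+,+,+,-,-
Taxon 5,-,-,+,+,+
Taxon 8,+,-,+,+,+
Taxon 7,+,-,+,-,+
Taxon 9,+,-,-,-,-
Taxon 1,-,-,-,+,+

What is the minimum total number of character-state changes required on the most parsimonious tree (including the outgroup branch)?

Character polarity is set by the outgroup: the derived state is whichever differs from the outgroup's state, so for Character 1, Character 2, Character 3 the derived state is '-', and for the remaining characters it is '+'.
Only Taxon 1 and Taxon 5 show the derived state '-' for Character 1, supporting them as a clade.
All ingroup taxa share the derived state '-' for Character 2; it defines the ingroup but does not resolve relationships within it.
Character 3 groups Taxon 1 and Taxon 9, which is incompatible with the clades supported by the remaining characters; treating it as convergent (homoplasy) costs fewer steps than any alternative tree.
Only Taxon 1, Taxon 5, and Taxon 8 show the derived state '+' for Character 4, supporting them as a clade.
Only Taxon 1, Taxon 5, Taxon 7, and Taxon 8 show the derived state '+' for Character 5, supporting them as a clade.
Most parsimonious ingroup topology: ((((Taxon 5,Taxon 1),Taxon 8),Taxon 7),Taxon 9).
Changes per character on this tree: Character 1: 1; Character 2: 1; Character 3: 2; Character 4: 1; Character 5: 1.
Total = 6.

6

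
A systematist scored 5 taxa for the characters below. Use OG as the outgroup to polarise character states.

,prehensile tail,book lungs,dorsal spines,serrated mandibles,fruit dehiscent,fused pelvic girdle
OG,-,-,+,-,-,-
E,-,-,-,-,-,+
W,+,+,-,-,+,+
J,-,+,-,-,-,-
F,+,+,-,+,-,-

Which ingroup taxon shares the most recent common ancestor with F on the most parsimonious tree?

Character polarity is set by the outgroup: the derived state is whichever differs from the outgroup's state, so for dorsal spines the derived state is '-', and for the remaining characters it is '+'.
prehensile tail (derived state '+') is shared by F and W — a synapomorphy uniting that clade.
book lungs (derived state '+') is shared by F, J, and W — a synapomorphy uniting that clade.
All ingroup taxa share the derived state '-' for dorsal spines; it defines the ingroup but does not resolve relationships within it.
serrated mandibles (derived state '+') is unique to F (autapomorphy; uninformative for grouping).
fruit dehiscent: derived state '+' in W only — an autapomorphy, so it tells us nothing about relationships among taxa.
fused pelvic girdle groups E and W, which is incompatible with the clades supported by the remaining characters; treating it as convergent (homoplasy) costs fewer steps than any alternative tree.
Most parsimonious ingroup topology: (E,((W,F),J)).
F and W form a cherry on this tree, so they are sister taxa.

W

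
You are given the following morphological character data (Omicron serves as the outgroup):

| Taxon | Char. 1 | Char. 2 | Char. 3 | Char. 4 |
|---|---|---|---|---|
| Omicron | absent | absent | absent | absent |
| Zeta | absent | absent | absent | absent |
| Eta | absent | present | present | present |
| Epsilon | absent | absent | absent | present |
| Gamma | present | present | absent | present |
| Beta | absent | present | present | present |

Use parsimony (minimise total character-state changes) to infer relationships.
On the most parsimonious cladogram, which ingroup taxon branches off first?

The outgroup has state 'absent' for every character, so 'present' is the derived state throughout.
Char. 1 (derived state 'present') is unique to Gamma (autapomorphy; uninformative for grouping).
Char. 2 (derived state 'present') is shared by Beta, Eta, and Gamma — a synapomorphy uniting that clade.
Only Beta and Eta show the derived state 'present' for Char. 3, supporting them as a clade.
Char. 4: derived state 'present' in Beta, Epsilon, Eta, and Gamma only — synapomorphy for {Beta, Epsilon, Eta, Gamma}.
Most parsimonious ingroup topology: (Zeta,(((Eta,Beta),Gamma),Epsilon)).
Zeta is sister to the clade containing all other ingroup taxa, so it is the earliest-diverging (most basal) ingroup lineage.

Zeta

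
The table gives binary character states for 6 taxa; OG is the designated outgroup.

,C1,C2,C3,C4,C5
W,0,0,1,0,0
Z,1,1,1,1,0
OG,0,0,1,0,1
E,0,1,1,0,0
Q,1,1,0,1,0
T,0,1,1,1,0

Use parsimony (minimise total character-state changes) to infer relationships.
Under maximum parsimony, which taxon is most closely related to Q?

Z

Character polarity is set by the outgroup: the derived state is whichever differs from the outgroup's state, so for C3, C5 the derived state is '0', and for the remaining characters it is '1'.
Only Q and Z show the derived state '1' for C1, supporting them as a clade.
Only E, Q, T, and Z show the derived state '1' for C2, supporting them as a clade.
C3 (derived state '0') is unique to Q (autapomorphy; uninformative for grouping).
C4: derived state '1' in Q, T, and Z only — synapomorphy for {Q, T, Z}.
All ingroup taxa share the derived state '0' for C5; it defines the ingroup but does not resolve relationships within it.
Most parsimonious ingroup topology: ((((Z,Q),T),E),W).
Q and Z form a cherry on this tree, so they are sister taxa.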